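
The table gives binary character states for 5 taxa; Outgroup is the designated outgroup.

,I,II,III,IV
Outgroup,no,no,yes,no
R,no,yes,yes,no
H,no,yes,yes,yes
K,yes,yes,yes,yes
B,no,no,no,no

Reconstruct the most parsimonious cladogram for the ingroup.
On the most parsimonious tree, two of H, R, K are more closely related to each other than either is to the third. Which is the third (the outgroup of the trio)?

Character polarity is set by the outgroup: the derived state is whichever differs from the outgroup's state, so for III the derived state is 'no', and for the remaining characters it is 'yes'.
I: derived state 'yes' in K only — an autapomorphy, so it tells us nothing about relationships among taxa.
II: derived state 'yes' in H, K, and R only — synapomorphy for {H, K, R}.
III (derived state 'no') is unique to B (autapomorphy; uninformative for grouping).
Only H and K show the derived state 'yes' for IV, supporting them as a clade.
Most parsimonious ingroup topology: ((R,(H,K)),B).
K and H share a more recent common ancestor with each other than either does with R, so R is the least closely related of the three.

R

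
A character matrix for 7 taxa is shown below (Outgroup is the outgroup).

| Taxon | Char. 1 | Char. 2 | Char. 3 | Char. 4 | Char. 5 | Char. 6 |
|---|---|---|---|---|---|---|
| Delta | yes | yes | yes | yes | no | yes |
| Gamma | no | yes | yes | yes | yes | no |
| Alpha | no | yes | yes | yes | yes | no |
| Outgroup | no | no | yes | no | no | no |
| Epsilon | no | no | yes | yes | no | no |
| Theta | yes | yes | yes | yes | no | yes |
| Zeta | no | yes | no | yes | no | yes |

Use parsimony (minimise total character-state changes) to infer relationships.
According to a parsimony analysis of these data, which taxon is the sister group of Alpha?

Character polarity is set by the outgroup: the derived state is whichever differs from the outgroup's state, so for Char. 3 the derived state is 'no', and for the remaining characters it is 'yes'.
Char. 1: derived state 'yes' in Delta and Theta only — synapomorphy for {Delta, Theta}.
Char. 2: derived state 'yes' in Alpha, Delta, Gamma, Theta, and Zeta only — synapomorphy for {Alpha, Delta, Gamma, Theta, Zeta}.
Char. 3: derived state 'no' in Zeta only — an autapomorphy, so it tells us nothing about relationships among taxa.
All ingroup taxa share the derived state 'yes' for Char. 4; it defines the ingroup but does not resolve relationships within it.
Char. 5 (derived state 'yes') is shared by Alpha and Gamma — a synapomorphy uniting that clade.
Only Delta, Theta, and Zeta show the derived state 'yes' for Char. 6, supporting them as a clade.
Most parsimonious ingroup topology: ((((Theta,Delta),Zeta),(Alpha,Gamma)),Epsilon).
Alpha and Gamma form a cherry on this tree, so they are sister taxa.

Gamma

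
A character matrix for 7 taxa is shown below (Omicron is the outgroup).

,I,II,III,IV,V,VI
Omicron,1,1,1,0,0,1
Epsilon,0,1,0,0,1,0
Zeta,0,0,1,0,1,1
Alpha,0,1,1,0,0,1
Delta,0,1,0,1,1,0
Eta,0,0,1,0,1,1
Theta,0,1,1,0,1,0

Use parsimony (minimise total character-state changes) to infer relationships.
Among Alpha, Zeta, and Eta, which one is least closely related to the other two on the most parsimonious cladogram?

Alpha

Character polarity is set by the outgroup: the derived state is whichever differs from the outgroup's state, so for I, II, III, VI the derived state is '0', and for the remaining characters it is '1'.
All ingroup taxa share the derived state '0' for I; it defines the ingroup but does not resolve relationships within it.
II: derived state '0' in Eta and Zeta only — synapomorphy for {Eta, Zeta}.
Only Delta and Epsilon show the derived state '0' for III, supporting them as a clade.
IV (derived state '1') is unique to Delta (autapomorphy; uninformative for grouping).
V (derived state '1') is shared by Delta, Epsilon, Eta, Theta, and Zeta — a synapomorphy uniting that clade.
VI: derived state '0' in Delta, Epsilon, and Theta only — synapomorphy for {Delta, Epsilon, Theta}.
Most parsimonious ingroup topology: ((((Epsilon,Delta),Theta),(Zeta,Eta)),Alpha).
Eta and Zeta share a more recent common ancestor with each other than either does with Alpha, so Alpha is the least closely related of the three.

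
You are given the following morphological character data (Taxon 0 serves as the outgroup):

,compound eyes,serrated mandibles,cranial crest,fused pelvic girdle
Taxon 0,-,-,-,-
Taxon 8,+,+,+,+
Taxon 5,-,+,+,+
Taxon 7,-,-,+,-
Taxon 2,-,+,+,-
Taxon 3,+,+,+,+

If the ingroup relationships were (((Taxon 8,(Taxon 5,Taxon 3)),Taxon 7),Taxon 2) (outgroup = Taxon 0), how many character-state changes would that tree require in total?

Map each character onto (((Taxon 8,(Taxon 5,Taxon 3)),Taxon 7),Taxon 2) (rooted by Taxon 0) and count the minimum state changes it requires (Fitch parsimony):
compound eyes: 2; serrated mandibles: 2; cranial crest: 1; fused pelvic girdle: 1.
Total tree length = 6.

6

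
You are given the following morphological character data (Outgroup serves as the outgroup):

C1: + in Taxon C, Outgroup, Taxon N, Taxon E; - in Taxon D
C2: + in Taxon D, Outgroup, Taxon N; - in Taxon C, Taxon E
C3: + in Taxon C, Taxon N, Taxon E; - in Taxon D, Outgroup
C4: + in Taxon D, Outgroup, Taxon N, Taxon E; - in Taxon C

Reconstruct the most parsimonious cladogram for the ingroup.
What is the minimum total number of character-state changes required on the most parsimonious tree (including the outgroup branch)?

Character polarity is set by the outgroup: the derived state is whichever differs from the outgroup's state, so for C1, C2, C4 the derived state is '-', and for the remaining characters it is '+'.
C1: derived state '-' in Taxon D only — an autapomorphy, so it tells us nothing about relationships among taxa.
Only Taxon C and Taxon E show the derived state '-' for C2, supporting them as a clade.
C3: derived state '+' in Taxon C, Taxon E, and Taxon N only — synapomorphy for {Taxon C, Taxon E, Taxon N}.
C4 (derived state '-') is unique to Taxon C (autapomorphy; uninformative for grouping).
Most parsimonious ingroup topology: (((Taxon E,Taxon C),Taxon N),Taxon D).
Changes per character on this tree: C1: 1; C2: 1; C3: 1; C4: 1.
Total = 4.

4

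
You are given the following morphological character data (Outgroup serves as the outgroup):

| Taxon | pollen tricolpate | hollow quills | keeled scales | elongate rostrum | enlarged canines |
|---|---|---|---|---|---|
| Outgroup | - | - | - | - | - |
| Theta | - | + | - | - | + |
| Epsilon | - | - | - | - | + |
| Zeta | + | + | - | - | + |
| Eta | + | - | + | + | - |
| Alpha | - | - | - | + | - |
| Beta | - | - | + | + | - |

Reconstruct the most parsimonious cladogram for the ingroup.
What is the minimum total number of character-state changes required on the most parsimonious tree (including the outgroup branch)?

The outgroup has state '-' for every character, so '+' is the derived state throughout.
pollen tricolpate (state '+') occurs in Eta and Zeta but conflicts with the nesting implied by the other characters — most parsimoniously interpreted as homoplasy.
hollow quills (derived state '+') is shared by Theta and Zeta — a synapomorphy uniting that clade.
Only Beta and Eta show the derived state '+' for keeled scales, supporting them as a clade.
Only Alpha, Beta, and Eta show the derived state '+' for elongate rostrum, supporting them as a clade.
enlarged canines (derived state '+') is shared by Epsilon, Theta, and Zeta — a synapomorphy uniting that clade.
Most parsimonious ingroup topology: (((Theta,Zeta),Epsilon),((Eta,Beta),Alpha)).
Changes per character on this tree: pollen tricolpate: 2; hollow quills: 1; keeled scales: 1; elongate rostrum: 1; enlarged canines: 1.
Total = 6.

6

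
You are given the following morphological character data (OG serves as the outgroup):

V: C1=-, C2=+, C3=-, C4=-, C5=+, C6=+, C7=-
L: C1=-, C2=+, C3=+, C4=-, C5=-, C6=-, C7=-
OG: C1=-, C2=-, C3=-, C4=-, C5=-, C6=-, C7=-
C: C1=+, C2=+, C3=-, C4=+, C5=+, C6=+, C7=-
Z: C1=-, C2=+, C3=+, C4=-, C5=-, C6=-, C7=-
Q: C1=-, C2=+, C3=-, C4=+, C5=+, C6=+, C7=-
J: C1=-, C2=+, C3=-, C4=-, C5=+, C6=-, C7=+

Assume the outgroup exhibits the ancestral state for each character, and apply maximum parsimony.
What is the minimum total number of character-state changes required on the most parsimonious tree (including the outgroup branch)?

The outgroup has state '-' for every character, so '+' is the derived state throughout.
C1 (derived state '+') is unique to C (autapomorphy; uninformative for grouping).
All ingroup taxa share the derived state '+' for C2; it defines the ingroup but does not resolve relationships within it.
Only L and Z show the derived state '+' for C3, supporting them as a clade.
Only C and Q show the derived state '+' for C4, supporting them as a clade.
C5: derived state '+' in C, J, Q, and V only — synapomorphy for {C, J, Q, V}.
C6: derived state '+' in C, Q, and V only — synapomorphy for {C, Q, V}.
C7 (derived state '+') is unique to J (autapomorphy; uninformative for grouping).
Most parsimonious ingroup topology: ((((C,Q),V),J),(L,Z)).
Changes per character on this tree: C1: 1; C2: 1; C3: 1; C4: 1; C5: 1; C6: 1; C7: 1.
Total = 7.

7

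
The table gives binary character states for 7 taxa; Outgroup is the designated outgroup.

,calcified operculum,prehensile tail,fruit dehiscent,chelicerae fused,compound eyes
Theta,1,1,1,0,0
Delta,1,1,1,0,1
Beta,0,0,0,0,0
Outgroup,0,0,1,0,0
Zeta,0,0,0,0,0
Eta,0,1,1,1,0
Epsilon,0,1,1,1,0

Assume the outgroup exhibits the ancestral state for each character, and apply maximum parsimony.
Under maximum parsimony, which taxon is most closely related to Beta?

Zeta

Character polarity is set by the outgroup: the derived state is whichever differs from the outgroup's state, so for fruit dehiscent the derived state is '0', and for the remaining characters it is '1'.
calcified operculum: derived state '1' in Delta and Theta only — synapomorphy for {Delta, Theta}.
prehensile tail (derived state '1') is shared by Delta, Epsilon, Eta, and Theta — a synapomorphy uniting that clade.
Only Beta and Zeta show the derived state '0' for fruit dehiscent, supporting them as a clade.
Only Epsilon and Eta show the derived state '1' for chelicerae fused, supporting them as a clade.
compound eyes: derived state '1' in Delta only — an autapomorphy, so it tells us nothing about relationships among taxa.
Most parsimonious ingroup topology: ((Beta,Zeta),((Theta,Delta),(Eta,Epsilon))).
Beta and Zeta form a cherry on this tree, so they are sister taxa.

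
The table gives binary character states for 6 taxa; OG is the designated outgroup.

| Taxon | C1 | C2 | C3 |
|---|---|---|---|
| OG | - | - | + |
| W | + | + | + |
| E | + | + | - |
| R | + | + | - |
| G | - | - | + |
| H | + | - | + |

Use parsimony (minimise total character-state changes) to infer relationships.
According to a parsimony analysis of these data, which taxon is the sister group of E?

Character polarity is set by the outgroup: the derived state is whichever differs from the outgroup's state, so for C3 the derived state is '-', and for the remaining characters it is '+'.
C1 (derived state '+') is shared by E, H, R, and W — a synapomorphy uniting that clade.
C2: derived state '+' in E, R, and W only — synapomorphy for {E, R, W}.
C3 (derived state '-') is shared by E and R — a synapomorphy uniting that clade.
Most parsimonious ingroup topology: (((W,(E,R)),H),G).
E and R form a cherry on this tree, so they are sister taxa.

R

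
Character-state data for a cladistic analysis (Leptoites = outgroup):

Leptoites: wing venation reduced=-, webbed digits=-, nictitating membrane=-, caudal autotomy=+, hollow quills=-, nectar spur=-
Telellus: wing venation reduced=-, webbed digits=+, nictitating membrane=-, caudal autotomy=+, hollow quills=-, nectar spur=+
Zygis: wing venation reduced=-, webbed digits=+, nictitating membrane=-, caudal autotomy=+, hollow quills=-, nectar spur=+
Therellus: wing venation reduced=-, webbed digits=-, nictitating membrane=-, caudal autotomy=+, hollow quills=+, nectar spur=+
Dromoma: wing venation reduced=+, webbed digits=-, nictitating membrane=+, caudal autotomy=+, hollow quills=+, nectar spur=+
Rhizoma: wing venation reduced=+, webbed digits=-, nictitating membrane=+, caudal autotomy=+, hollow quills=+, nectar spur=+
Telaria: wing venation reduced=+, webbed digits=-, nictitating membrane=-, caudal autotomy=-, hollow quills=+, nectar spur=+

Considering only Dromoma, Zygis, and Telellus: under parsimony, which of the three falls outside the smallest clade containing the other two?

Character polarity is set by the outgroup: the derived state is whichever differs from the outgroup's state, so for caudal autotomy the derived state is '-', and for the remaining characters it is '+'.
wing venation reduced: derived state '+' in Dromoma, Rhizoma, and Telaria only — synapomorphy for {Dromoma, Rhizoma, Telaria}.
Only Telellus and Zygis show the derived state '+' for webbed digits, supporting them as a clade.
nictitating membrane (derived state '+') is shared by Dromoma and Rhizoma — a synapomorphy uniting that clade.
caudal autotomy (derived state '-') is unique to Telaria (autapomorphy; uninformative for grouping).
hollow quills: derived state '+' in Dromoma, Rhizoma, Telaria, and Therellus only — synapomorphy for {Dromoma, Rhizoma, Telaria, Therellus}.
nectar spur (derived state '+') is shared by all ingroup taxa — unites the whole ingroup.
Most parsimonious ingroup topology: ((Telellus,Zygis),(Therellus,((Dromoma,Rhizoma),Telaria))).
Zygis and Telellus share a more recent common ancestor with each other than either does with Dromoma, so Dromoma is the least closely related of the three.

Dromoma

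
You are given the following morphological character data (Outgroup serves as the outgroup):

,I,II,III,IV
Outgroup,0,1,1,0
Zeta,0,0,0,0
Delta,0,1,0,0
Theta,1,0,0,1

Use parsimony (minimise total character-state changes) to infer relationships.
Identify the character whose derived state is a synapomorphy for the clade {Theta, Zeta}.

II

Character polarity is set by the outgroup: the derived state is whichever differs from the outgroup's state, so for II, III the derived state is '0', and for the remaining characters it is '1'.
I (derived state '1') is unique to Theta (autapomorphy; uninformative for grouping).
Only Theta and Zeta show the derived state '0' for II, supporting them as a clade.
III (derived state '0') is shared by all ingroup taxa — unites the whole ingroup.
IV: derived state '1' in Theta only — an autapomorphy, so it tells us nothing about relationships among taxa.
Most parsimonious ingroup topology: ((Theta,Zeta),Delta).
The clade {Theta, Zeta} is supported by II: its derived state '0' occurs in exactly those taxa and in no other taxon (including the outgroup).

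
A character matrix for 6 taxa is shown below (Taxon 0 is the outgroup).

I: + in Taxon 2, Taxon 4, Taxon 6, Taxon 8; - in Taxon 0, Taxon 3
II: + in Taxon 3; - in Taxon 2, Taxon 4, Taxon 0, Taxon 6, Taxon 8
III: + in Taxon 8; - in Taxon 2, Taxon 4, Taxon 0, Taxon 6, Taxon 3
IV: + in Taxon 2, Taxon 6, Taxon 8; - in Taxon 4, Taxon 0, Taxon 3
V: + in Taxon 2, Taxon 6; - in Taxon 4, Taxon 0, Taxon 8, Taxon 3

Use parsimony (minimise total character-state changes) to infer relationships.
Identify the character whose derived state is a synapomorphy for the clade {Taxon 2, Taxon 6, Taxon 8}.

The outgroup has state '-' for every character, so '+' is the derived state throughout.
I (derived state '+') is shared by Taxon 2, Taxon 4, Taxon 6, and Taxon 8 — a synapomorphy uniting that clade.
II: derived state '+' in Taxon 3 only — an autapomorphy, so it tells us nothing about relationships among taxa.
III: derived state '+' in Taxon 8 only — an autapomorphy, so it tells us nothing about relationships among taxa.
IV (derived state '+') is shared by Taxon 2, Taxon 6, and Taxon 8 — a synapomorphy uniting that clade.
V (derived state '+') is shared by Taxon 2 and Taxon 6 — a synapomorphy uniting that clade.
Most parsimonious ingroup topology: (((Taxon 8,(Taxon 6,Taxon 2)),Taxon 4),Taxon 3).
The clade {Taxon 2, Taxon 6, Taxon 8} is supported by IV: its derived state '+' occurs in exactly those taxa and in no other taxon (including the outgroup).

IV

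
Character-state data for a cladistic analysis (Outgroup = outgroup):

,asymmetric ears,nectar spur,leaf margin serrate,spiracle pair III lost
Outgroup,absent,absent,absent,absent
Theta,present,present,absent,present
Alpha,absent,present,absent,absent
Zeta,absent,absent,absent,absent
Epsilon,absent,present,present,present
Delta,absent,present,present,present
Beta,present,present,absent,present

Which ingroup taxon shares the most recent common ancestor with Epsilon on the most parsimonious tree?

The outgroup has state 'absent' for every character, so 'present' is the derived state throughout.
asymmetric ears: derived state 'present' in Beta and Theta only — synapomorphy for {Beta, Theta}.
nectar spur: derived state 'present' in Alpha, Beta, Delta, Epsilon, and Theta only — synapomorphy for {Alpha, Beta, Delta, Epsilon, Theta}.
Only Delta and Epsilon show the derived state 'present' for leaf margin serrate, supporting them as a clade.
spiracle pair III lost: derived state 'present' in Beta, Delta, Epsilon, and Theta only — synapomorphy for {Beta, Delta, Epsilon, Theta}.
Most parsimonious ingroup topology: ((((Theta,Beta),(Epsilon,Delta)),Alpha),Zeta).
Epsilon and Delta form a cherry on this tree, so they are sister taxa.

Delta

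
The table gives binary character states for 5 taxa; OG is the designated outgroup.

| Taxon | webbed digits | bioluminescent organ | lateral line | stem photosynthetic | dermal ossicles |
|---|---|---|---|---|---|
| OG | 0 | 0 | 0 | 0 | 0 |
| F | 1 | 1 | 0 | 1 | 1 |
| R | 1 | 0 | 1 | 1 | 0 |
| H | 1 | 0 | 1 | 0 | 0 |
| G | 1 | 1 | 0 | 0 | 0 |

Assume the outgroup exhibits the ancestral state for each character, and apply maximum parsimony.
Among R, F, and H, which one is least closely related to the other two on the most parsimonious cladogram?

The outgroup has state '0' for every character, so '1' is the derived state throughout.
All ingroup taxa share the derived state '1' for webbed digits; it defines the ingroup but does not resolve relationships within it.
bioluminescent organ (derived state '1') is shared by F and G — a synapomorphy uniting that clade.
Only H and R show the derived state '1' for lateral line, supporting them as a clade.
stem photosynthetic groups F and R, which is incompatible with the clades supported by the remaining characters; treating it as convergent (homoplasy) costs fewer steps than any alternative tree.
dermal ossicles: derived state '1' in F only — an autapomorphy, so it tells us nothing about relationships among taxa.
Most parsimonious ingroup topology: ((F,G),(R,H)).
H and R share a more recent common ancestor with each other than either does with F, so F is the least closely related of the three.

F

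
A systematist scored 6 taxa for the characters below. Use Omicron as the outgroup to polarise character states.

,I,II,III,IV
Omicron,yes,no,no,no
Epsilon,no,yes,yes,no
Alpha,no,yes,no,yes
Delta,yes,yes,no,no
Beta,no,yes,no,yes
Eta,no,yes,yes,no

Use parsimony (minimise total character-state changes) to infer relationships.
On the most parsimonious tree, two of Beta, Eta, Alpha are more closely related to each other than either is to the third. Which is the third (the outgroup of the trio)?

Eta

Character polarity is set by the outgroup: the derived state is whichever differs from the outgroup's state, so for I the derived state is 'no', and for the remaining characters it is 'yes'.
Only Alpha, Beta, Epsilon, and Eta show the derived state 'no' for I, supporting them as a clade.
All ingroup taxa share the derived state 'yes' for II; it defines the ingroup but does not resolve relationships within it.
III: derived state 'yes' in Epsilon and Eta only — synapomorphy for {Epsilon, Eta}.
IV (derived state 'yes') is shared by Alpha and Beta — a synapomorphy uniting that clade.
Most parsimonious ingroup topology: (((Epsilon,Eta),(Alpha,Beta)),Delta).
Alpha and Beta share a more recent common ancestor with each other than either does with Eta, so Eta is the least closely related of the three.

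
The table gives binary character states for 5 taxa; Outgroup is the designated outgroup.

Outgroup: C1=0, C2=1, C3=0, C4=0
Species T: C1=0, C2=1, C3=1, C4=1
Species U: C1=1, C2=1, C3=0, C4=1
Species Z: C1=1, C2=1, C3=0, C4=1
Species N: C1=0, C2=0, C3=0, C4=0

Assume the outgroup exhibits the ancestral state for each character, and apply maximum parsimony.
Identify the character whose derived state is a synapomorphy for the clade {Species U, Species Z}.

C1

Character polarity is set by the outgroup: the derived state is whichever differs from the outgroup's state, so for C2 the derived state is '0', and for the remaining characters it is '1'.
C1: derived state '1' in Species U and Species Z only — synapomorphy for {Species U, Species Z}.
C2 (derived state '0') is unique to Species N (autapomorphy; uninformative for grouping).
C3: derived state '1' in Species T only — an autapomorphy, so it tells us nothing about relationships among taxa.
Only Species T, Species U, and Species Z show the derived state '1' for C4, supporting them as a clade.
Most parsimonious ingroup topology: ((Species T,(Species U,Species Z)),Species N).
The clade {Species U, Species Z} is supported by C1: its derived state '1' occurs in exactly those taxa and in no other taxon (including the outgroup).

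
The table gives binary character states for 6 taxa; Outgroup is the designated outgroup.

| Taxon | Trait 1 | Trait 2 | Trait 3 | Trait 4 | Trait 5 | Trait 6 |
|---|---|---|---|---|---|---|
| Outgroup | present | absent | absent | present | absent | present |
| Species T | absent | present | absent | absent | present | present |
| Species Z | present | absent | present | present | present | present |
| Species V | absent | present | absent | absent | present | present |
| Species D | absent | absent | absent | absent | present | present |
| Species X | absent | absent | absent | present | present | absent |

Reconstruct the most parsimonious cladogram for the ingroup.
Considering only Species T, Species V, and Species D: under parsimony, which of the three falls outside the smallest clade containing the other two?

Character polarity is set by the outgroup: the derived state is whichever differs from the outgroup's state, so for Trait 1, Trait 4, Trait 6 the derived state is 'absent', and for the remaining characters it is 'present'.
Only Species D, Species T, Species V, and Species X show the derived state 'absent' for Trait 1, supporting them as a clade.
Only Species T and Species V show the derived state 'present' for Trait 2, supporting them as a clade.
Trait 3 (derived state 'present') is unique to Species Z (autapomorphy; uninformative for grouping).
Only Species D, Species T, and Species V show the derived state 'absent' for Trait 4, supporting them as a clade.
All ingroup taxa share the derived state 'present' for Trait 5; it defines the ingroup but does not resolve relationships within it.
Trait 6: derived state 'absent' in Species X only — an autapomorphy, so it tells us nothing about relationships among taxa.
Most parsimonious ingroup topology: ((((Species T,Species V),Species D),Species X),Species Z).
Species V and Species T share a more recent common ancestor with each other than either does with Species D, so Species D is the least closely related of the three.

Species D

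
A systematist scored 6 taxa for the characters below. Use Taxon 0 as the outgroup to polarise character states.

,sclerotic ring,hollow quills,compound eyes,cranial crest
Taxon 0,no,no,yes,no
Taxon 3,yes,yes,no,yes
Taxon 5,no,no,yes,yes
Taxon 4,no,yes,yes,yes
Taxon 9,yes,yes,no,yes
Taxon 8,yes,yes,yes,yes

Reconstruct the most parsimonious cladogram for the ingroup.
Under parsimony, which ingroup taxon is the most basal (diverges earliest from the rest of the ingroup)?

Taxon 5

Character polarity is set by the outgroup: the derived state is whichever differs from the outgroup's state, so for compound eyes the derived state is 'no', and for the remaining characters it is 'yes'.
Only Taxon 3, Taxon 8, and Taxon 9 show the derived state 'yes' for sclerotic ring, supporting them as a clade.
hollow quills: derived state 'yes' in Taxon 3, Taxon 4, Taxon 8, and Taxon 9 only — synapomorphy for {Taxon 3, Taxon 4, Taxon 8, Taxon 9}.
compound eyes (derived state 'no') is shared by Taxon 3 and Taxon 9 — a synapomorphy uniting that clade.
All ingroup taxa share the derived state 'yes' for cranial crest; it defines the ingroup but does not resolve relationships within it.
Most parsimonious ingroup topology: ((((Taxon 3,Taxon 9),Taxon 8),Taxon 4),Taxon 5).
Taxon 5 is sister to the clade containing all other ingroup taxa, so it is the earliest-diverging (most basal) ingroup lineage.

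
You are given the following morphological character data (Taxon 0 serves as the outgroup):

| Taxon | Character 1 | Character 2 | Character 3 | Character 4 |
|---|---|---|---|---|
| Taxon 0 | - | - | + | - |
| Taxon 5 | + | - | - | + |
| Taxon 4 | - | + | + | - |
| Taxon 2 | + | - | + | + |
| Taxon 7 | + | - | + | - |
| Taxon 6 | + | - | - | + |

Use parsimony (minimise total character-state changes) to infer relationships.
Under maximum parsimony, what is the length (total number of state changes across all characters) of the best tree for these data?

Character polarity is set by the outgroup: the derived state is whichever differs from the outgroup's state, so for Character 3 the derived state is '-', and for the remaining characters it is '+'.
Character 1: derived state '+' in Taxon 2, Taxon 5, Taxon 6, and Taxon 7 only — synapomorphy for {Taxon 2, Taxon 5, Taxon 6, Taxon 7}.
Character 2 (derived state '+') is unique to Taxon 4 (autapomorphy; uninformative for grouping).
Character 3: derived state '-' in Taxon 5 and Taxon 6 only — synapomorphy for {Taxon 5, Taxon 6}.
Only Taxon 2, Taxon 5, and Taxon 6 show the derived state '+' for Character 4, supporting them as a clade.
Most parsimonious ingroup topology: ((((Taxon 5,Taxon 6),Taxon 2),Taxon 7),Taxon 4).
Changes per character on this tree: Character 1: 1; Character 2: 1; Character 3: 1; Character 4: 1.
Total = 4.

4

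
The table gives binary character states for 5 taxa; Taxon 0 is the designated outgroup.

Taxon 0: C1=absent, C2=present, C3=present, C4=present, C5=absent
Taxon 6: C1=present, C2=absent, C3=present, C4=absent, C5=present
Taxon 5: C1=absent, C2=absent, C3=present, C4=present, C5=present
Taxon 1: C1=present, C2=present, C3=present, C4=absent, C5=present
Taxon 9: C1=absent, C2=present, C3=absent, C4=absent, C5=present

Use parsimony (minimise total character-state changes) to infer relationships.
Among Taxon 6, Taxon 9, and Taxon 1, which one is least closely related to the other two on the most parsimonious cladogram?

Taxon 9

Character polarity is set by the outgroup: the derived state is whichever differs from the outgroup's state, so for C2, C3, C4 the derived state is 'absent', and for the remaining characters it is 'present'.
C1 (derived state 'present') is shared by Taxon 1 and Taxon 6 — a synapomorphy uniting that clade.
C2 groups Taxon 5 and Taxon 6, which is incompatible with the clades supported by the remaining characters; treating it as convergent (homoplasy) costs fewer steps than any alternative tree.
C3 (derived state 'absent') is unique to Taxon 9 (autapomorphy; uninformative for grouping).
C4: derived state 'absent' in Taxon 1, Taxon 6, and Taxon 9 only — synapomorphy for {Taxon 1, Taxon 6, Taxon 9}.
All ingroup taxa share the derived state 'present' for C5; it defines the ingroup but does not resolve relationships within it.
Most parsimonious ingroup topology: (((Taxon 6,Taxon 1),Taxon 9),Taxon 5).
Taxon 1 and Taxon 6 share a more recent common ancestor with each other than either does with Taxon 9, so Taxon 9 is the least closely related of the three.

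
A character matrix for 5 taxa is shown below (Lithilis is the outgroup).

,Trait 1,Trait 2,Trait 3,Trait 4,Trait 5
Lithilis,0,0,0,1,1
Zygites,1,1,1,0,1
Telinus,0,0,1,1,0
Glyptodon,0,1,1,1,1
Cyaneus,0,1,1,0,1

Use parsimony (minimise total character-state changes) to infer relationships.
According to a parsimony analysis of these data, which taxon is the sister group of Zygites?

Character polarity is set by the outgroup: the derived state is whichever differs from the outgroup's state, so for Trait 4, Trait 5 the derived state is '0', and for the remaining characters it is '1'.
Trait 1: derived state '1' in Zygites only — an autapomorphy, so it tells us nothing about relationships among taxa.
Only Cyaneus, Glyptodon, and Zygites show the derived state '1' for Trait 2, supporting them as a clade.
Trait 3 (derived state '1') is shared by all ingroup taxa — unites the whole ingroup.
Trait 4: derived state '0' in Cyaneus and Zygites only — synapomorphy for {Cyaneus, Zygites}.
Trait 5: derived state '0' in Telinus only — an autapomorphy, so it tells us nothing about relationships among taxa.
Most parsimonious ingroup topology: (((Zygites,Cyaneus),Glyptodon),Telinus).
Zygites and Cyaneus form a cherry on this tree, so they are sister taxa.

Cyaneus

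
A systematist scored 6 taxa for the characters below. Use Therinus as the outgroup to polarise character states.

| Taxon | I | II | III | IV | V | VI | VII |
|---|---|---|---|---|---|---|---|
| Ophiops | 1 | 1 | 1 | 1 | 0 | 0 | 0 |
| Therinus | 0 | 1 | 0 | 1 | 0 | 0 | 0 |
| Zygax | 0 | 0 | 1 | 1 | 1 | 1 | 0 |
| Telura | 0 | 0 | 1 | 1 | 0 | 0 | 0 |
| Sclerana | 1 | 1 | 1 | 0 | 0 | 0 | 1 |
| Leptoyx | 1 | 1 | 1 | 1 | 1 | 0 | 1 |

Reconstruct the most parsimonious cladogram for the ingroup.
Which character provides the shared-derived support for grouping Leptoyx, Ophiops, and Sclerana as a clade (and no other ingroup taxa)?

Character polarity is set by the outgroup: the derived state is whichever differs from the outgroup's state, so for II, IV the derived state is '0', and for the remaining characters it is '1'.
I: derived state '1' in Leptoyx, Ophiops, and Sclerana only — synapomorphy for {Leptoyx, Ophiops, Sclerana}.
II (derived state '0') is shared by Telura and Zygax — a synapomorphy uniting that clade.
All ingroup taxa share the derived state '1' for III; it defines the ingroup but does not resolve relationships within it.
IV: derived state '0' in Sclerana only — an autapomorphy, so it tells us nothing about relationships among taxa.
V groups Leptoyx and Zygax, which is incompatible with the clades supported by the remaining characters; treating it as convergent (homoplasy) costs fewer steps than any alternative tree.
VI: derived state '1' in Zygax only — an autapomorphy, so it tells us nothing about relationships among taxa.
VII: derived state '1' in Leptoyx and Sclerana only — synapomorphy for {Leptoyx, Sclerana}.
Most parsimonious ingroup topology: (((Sclerana,Leptoyx),Ophiops),(Zygax,Telura)).
The clade {Leptoyx, Ophiops, Sclerana} is supported by I: its derived state '1' occurs in exactly those taxa and in no other taxon (including the outgroup).

I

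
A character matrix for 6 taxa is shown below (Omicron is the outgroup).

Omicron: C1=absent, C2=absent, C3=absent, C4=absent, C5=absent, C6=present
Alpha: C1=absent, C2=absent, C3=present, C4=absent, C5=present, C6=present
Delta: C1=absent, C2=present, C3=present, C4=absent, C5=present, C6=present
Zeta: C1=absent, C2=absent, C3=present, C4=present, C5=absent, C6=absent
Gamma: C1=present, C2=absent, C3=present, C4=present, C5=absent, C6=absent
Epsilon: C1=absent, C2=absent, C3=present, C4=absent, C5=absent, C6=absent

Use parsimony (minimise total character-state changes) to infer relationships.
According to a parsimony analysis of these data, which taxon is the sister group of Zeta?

Character polarity is set by the outgroup: the derived state is whichever differs from the outgroup's state, so for C6 the derived state is 'absent', and for the remaining characters it is 'present'.
C1 (derived state 'present') is unique to Gamma (autapomorphy; uninformative for grouping).
C2: derived state 'present' in Delta only — an autapomorphy, so it tells us nothing about relationships among taxa.
C3 (derived state 'present') is shared by all ingroup taxa — unites the whole ingroup.
Only Gamma and Zeta show the derived state 'present' for C4, supporting them as a clade.
C5 (derived state 'present') is shared by Alpha and Delta — a synapomorphy uniting that clade.
C6 (derived state 'absent') is shared by Epsilon, Gamma, and Zeta — a synapomorphy uniting that clade.
Most parsimonious ingroup topology: ((Alpha,Delta),((Zeta,Gamma),Epsilon)).
Zeta and Gamma form a cherry on this tree, so they are sister taxa.

Gamma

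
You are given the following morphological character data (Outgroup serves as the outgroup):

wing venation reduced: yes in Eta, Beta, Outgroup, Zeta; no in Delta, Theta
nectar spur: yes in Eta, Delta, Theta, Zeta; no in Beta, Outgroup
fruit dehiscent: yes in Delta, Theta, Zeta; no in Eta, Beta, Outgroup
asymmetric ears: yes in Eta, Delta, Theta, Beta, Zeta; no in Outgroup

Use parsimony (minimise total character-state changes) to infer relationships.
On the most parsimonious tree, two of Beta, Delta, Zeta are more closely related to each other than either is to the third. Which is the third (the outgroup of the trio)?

Character polarity is set by the outgroup: the derived state is whichever differs from the outgroup's state, so for wing venation reduced the derived state is 'no', and for the remaining characters it is 'yes'.
wing venation reduced (derived state 'no') is shared by Delta and Theta — a synapomorphy uniting that clade.
nectar spur: derived state 'yes' in Delta, Eta, Theta, and Zeta only — synapomorphy for {Delta, Eta, Theta, Zeta}.
fruit dehiscent (derived state 'yes') is shared by Delta, Theta, and Zeta — a synapomorphy uniting that clade.
All ingroup taxa share the derived state 'yes' for asymmetric ears; it defines the ingroup but does not resolve relationships within it.
Most parsimonious ingroup topology: ((((Theta,Delta),Zeta),Eta),Beta).
Zeta and Delta share a more recent common ancestor with each other than either does with Beta, so Beta is the least closely related of the three.

Beta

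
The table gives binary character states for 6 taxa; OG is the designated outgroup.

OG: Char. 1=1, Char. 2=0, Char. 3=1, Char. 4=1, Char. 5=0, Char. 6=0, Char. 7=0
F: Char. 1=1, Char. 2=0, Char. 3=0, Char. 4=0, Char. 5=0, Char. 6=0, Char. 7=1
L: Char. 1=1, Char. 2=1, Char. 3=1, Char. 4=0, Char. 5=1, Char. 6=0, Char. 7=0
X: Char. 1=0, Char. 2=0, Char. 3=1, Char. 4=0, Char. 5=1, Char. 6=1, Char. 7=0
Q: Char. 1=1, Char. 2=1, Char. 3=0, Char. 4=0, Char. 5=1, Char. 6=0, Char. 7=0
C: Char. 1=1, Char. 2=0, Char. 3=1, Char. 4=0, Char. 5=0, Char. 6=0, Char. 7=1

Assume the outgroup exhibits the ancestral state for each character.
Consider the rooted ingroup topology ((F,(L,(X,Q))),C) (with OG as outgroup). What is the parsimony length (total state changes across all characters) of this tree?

Map each character onto ((F,(L,(X,Q))),C) (rooted by OG) and count the minimum state changes it requires (Fitch parsimony):
Char. 1: 1; Char. 2: 2; Char. 3: 2; Char. 4: 1; Char. 5: 1; Char. 6: 1; Char. 7: 2.
Total tree length = 10.

10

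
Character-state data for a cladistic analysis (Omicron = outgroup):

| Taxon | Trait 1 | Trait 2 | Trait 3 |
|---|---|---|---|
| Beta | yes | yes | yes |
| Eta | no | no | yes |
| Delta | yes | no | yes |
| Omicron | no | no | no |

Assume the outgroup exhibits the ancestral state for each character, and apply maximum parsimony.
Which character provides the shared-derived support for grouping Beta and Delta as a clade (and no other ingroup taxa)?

Trait 1

The outgroup has state 'no' for every character, so 'yes' is the derived state throughout.
Trait 1 (derived state 'yes') is shared by Beta and Delta — a synapomorphy uniting that clade.
Trait 2: derived state 'yes' in Beta only — an autapomorphy, so it tells us nothing about relationships among taxa.
All ingroup taxa share the derived state 'yes' for Trait 3; it defines the ingroup but does not resolve relationships within it.
Most parsimonious ingroup topology: (Eta,(Delta,Beta)).
The clade {Beta, Delta} is supported by Trait 1: its derived state 'yes' occurs in exactly those taxa and in no other taxon (including the outgroup).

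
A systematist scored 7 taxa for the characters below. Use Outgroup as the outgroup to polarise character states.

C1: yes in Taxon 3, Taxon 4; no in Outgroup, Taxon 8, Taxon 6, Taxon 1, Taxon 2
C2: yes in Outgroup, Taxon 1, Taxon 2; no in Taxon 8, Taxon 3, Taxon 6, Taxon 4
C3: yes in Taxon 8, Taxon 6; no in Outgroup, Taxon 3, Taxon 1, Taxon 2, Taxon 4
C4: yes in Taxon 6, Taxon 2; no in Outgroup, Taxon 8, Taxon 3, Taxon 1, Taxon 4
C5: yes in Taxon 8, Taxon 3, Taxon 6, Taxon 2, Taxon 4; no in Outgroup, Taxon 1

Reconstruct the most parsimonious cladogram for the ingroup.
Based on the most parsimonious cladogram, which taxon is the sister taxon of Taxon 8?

Character polarity is set by the outgroup: the derived state is whichever differs from the outgroup's state, so for C2 the derived state is 'no', and for the remaining characters it is 'yes'.
C1: derived state 'yes' in Taxon 3 and Taxon 4 only — synapomorphy for {Taxon 3, Taxon 4}.
Only Taxon 3, Taxon 4, Taxon 6, and Taxon 8 show the derived state 'no' for C2, supporting them as a clade.
C3 (derived state 'yes') is shared by Taxon 6 and Taxon 8 — a synapomorphy uniting that clade.
C4 groups Taxon 2 and Taxon 6, which is incompatible with the clades supported by the remaining characters; treating it as convergent (homoplasy) costs fewer steps than any alternative tree.
C5: derived state 'yes' in Taxon 2, Taxon 3, Taxon 4, Taxon 6, and Taxon 8 only — synapomorphy for {Taxon 2, Taxon 3, Taxon 4, Taxon 6, Taxon 8}.
Most parsimonious ingroup topology: ((((Taxon 8,Taxon 6),(Taxon 3,Taxon 4)),Taxon 2),Taxon 1).
Taxon 8 and Taxon 6 form a cherry on this tree, so they are sister taxa.

Taxon 6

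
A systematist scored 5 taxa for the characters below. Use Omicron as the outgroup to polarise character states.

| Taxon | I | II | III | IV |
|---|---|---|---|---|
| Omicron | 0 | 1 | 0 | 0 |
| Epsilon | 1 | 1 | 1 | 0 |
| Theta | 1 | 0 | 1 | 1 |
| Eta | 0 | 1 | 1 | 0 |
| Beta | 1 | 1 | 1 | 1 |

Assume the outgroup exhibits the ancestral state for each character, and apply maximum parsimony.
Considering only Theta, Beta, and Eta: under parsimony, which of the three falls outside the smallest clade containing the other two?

Character polarity is set by the outgroup: the derived state is whichever differs from the outgroup's state, so for II the derived state is '0', and for the remaining characters it is '1'.
I (derived state '1') is shared by Beta, Epsilon, and Theta — a synapomorphy uniting that clade.
II (derived state '0') is unique to Theta (autapomorphy; uninformative for grouping).
III (derived state '1') is shared by all ingroup taxa — unites the whole ingroup.
Only Beta and Theta show the derived state '1' for IV, supporting them as a clade.
Most parsimonious ingroup topology: ((Epsilon,(Theta,Beta)),Eta).
Theta and Beta share a more recent common ancestor with each other than either does with Eta, so Eta is the least closely related of the three.

Eta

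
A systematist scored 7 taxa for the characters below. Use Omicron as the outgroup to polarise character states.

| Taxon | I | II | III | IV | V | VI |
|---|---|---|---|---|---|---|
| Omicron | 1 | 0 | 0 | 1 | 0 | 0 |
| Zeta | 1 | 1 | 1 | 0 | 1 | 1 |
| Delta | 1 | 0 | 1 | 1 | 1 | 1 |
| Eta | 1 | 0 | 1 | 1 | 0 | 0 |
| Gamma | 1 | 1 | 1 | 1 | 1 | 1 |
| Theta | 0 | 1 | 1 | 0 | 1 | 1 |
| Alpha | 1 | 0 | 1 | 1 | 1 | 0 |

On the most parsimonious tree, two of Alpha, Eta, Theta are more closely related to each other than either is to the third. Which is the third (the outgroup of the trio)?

Eta

Character polarity is set by the outgroup: the derived state is whichever differs from the outgroup's state, so for I, IV the derived state is '0', and for the remaining characters it is '1'.
I (derived state '0') is unique to Theta (autapomorphy; uninformative for grouping).
Only Gamma, Theta, and Zeta show the derived state '1' for II, supporting them as a clade.
III (derived state '1') is shared by all ingroup taxa — unites the whole ingroup.
Only Theta and Zeta show the derived state '0' for IV, supporting them as a clade.
V: derived state '1' in Alpha, Delta, Gamma, Theta, and Zeta only — synapomorphy for {Alpha, Delta, Gamma, Theta, Zeta}.
VI: derived state '1' in Delta, Gamma, Theta, and Zeta only — synapomorphy for {Delta, Gamma, Theta, Zeta}.
Most parsimonious ingroup topology: (((((Zeta,Theta),Gamma),Delta),Alpha),Eta).
Theta and Alpha share a more recent common ancestor with each other than either does with Eta, so Eta is the least closely related of the three.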